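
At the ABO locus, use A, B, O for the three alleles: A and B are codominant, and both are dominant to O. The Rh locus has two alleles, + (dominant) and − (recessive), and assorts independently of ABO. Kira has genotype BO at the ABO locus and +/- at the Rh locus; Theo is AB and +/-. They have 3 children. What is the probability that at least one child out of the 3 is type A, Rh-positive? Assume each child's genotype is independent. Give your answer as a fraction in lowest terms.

1899/4096

ABO cross BO × AB → 1/4 A, 1/2 B, 1/4 AB.
Rh cross +/- × +/- → 3/4 Rh+, 1/4 Rh-; so P(type A, Rh-positive) = 1/4 × 3/4 = 3/16 per child.
P(none) = (13/16)^3 = 2197/4096; P(at least one) = 1 − 2197/4096 = 1899/4096.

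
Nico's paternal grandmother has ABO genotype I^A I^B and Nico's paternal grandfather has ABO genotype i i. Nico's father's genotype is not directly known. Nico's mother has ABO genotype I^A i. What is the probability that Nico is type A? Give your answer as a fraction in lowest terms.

1/2

Nico's father's ABO genotype from I^A I^B × i i: 1/2 I^A i, 1/2 I^B i.
Crossing each possibility with the mother I^A i and summing P(type A): 1/2·3/4 + 1/2·1/4 = 1/2.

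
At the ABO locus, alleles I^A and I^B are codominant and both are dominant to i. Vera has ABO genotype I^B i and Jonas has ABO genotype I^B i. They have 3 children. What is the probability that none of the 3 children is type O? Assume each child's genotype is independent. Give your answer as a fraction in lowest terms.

27/64

ABO cross I^B i × I^B i → 1/4 O, 3/4 B.
So P(type O) = 1/4 per child.
P(not type O) = 3/4 for one child; (3/4)^3 = 27/64.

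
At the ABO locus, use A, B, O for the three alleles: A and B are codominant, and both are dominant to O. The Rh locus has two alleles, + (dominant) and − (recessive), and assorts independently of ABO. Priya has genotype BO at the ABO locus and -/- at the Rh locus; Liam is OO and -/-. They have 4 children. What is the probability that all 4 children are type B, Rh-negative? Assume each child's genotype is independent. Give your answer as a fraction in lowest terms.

ABO cross BO × OO → 1/2 O, 1/2 B.
Rh cross -/- × -/- → 1 Rh-; so P(type B, Rh-negative) = 1/2 × 1 = 1/2 per child.
All 4 independent: (1/2)^4 = 1/16.

1/16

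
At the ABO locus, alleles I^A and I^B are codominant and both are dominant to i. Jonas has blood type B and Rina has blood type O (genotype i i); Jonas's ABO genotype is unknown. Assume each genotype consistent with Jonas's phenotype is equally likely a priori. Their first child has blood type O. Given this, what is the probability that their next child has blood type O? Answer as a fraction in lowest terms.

1/2

Possible genotypes: Jonas ∈ {I^B I^B, I^B i}; Rina ∈ {i i}.
Weight each parental genotype pair by prior × P(type-O child):
  I^B i × i i: posterior weight 1; P(next child type O) = 1/2.
Weighted sum = 1/2.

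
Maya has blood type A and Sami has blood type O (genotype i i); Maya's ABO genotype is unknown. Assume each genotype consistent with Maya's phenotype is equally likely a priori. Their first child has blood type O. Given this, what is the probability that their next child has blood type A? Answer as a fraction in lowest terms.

1/2

Possible genotypes: Maya ∈ {I^A I^A, I^A i}; Sami ∈ {i i}.
Weight each parental genotype pair by prior × P(type-O child):
  I^A i × i i: posterior weight 1; P(next child type A) = 1/2.
Weighted sum = 1/2.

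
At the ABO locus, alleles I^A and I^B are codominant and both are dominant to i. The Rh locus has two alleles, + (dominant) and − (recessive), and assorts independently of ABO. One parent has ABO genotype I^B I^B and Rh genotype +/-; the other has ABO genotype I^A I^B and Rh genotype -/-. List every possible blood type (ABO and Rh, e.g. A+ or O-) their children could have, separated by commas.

Gametes from I^B I^B × I^A I^B give offspring ABO genotypes I^A I^B, I^B I^B, i.e. phenotypes B, AB.
Rh cross +/- × -/- → phenotypes Rh+, Rh-.
Combining independently: B+, B-, AB+, AB-.

B+, B-, AB+, AB-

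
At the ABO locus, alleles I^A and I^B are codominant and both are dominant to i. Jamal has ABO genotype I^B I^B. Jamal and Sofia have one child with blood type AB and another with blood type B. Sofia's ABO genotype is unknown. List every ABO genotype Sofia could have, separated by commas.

I^A I^B, I^A i

For each candidate genotype of Sofia, check whether crossing it with I^B I^B can produce every observed child phenotype.
  I^A I^A → possible child types {AB} ✗
  I^A I^B → possible child types {B, AB} ✓
  I^A i → possible child types {B, AB} ✓
  I^B I^B → possible child types {B} ✗
  I^B i → possible child types {B} ✗
  i i → possible child types {B} ✗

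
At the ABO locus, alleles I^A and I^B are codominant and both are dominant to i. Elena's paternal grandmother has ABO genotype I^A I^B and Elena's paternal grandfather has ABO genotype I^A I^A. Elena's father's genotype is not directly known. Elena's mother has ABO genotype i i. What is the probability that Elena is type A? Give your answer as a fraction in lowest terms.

3/4

Elena's father's ABO genotype from I^A I^B × I^A I^A: 1/2 I^A I^A, 1/2 I^A I^B.
Crossing each possibility with the mother i i and summing P(type A): 1/2·1 + 1/2·1/2 = 3/4.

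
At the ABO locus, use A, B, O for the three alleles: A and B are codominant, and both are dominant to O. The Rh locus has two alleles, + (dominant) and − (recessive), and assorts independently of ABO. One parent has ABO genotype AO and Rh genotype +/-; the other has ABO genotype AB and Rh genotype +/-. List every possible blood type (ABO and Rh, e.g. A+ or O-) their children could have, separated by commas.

A+, A-, B+, B-, AB+, AB-

Gametes from AO × AB give offspring ABO genotypes AA, AB, AO, BO, i.e. phenotypes A, B, AB.
Rh cross +/- × +/- → phenotypes Rh+, Rh-.
Combining independently: A+, A-, B+, B-, AB+, AB-.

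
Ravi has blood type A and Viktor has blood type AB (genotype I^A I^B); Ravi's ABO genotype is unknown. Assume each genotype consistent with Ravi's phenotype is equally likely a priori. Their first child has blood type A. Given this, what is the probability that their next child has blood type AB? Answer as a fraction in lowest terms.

3/8

Possible genotypes: Ravi ∈ {I^A I^A, I^A i}; Viktor ∈ {I^A I^B}.
Weight each parental genotype pair by prior × P(type-A child):
  I^A I^A × I^A I^B: posterior weight 1/2; P(next child type AB) = 1/2.
  I^A i × I^A I^B: posterior weight 1/2; P(next child type AB) = 1/4.
Weighted sum = 3/8.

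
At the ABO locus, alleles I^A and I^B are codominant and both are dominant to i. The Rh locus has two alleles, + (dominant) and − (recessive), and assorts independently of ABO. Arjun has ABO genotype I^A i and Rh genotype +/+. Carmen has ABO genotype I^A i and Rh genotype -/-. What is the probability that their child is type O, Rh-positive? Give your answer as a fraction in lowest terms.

1/4

ABO cross I^A i × I^A i → offspring phenotypes: 1/4 O, 3/4 A.
Rh cross +/+ × -/- → 1 Rh+.
Independent loci: P(type O, Rh-positive) = 1/4 × 1 = 1/4.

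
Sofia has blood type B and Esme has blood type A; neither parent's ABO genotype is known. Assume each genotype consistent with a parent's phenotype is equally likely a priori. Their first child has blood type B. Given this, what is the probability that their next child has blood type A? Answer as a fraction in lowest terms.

Possible genotypes: Sofia ∈ {BB, BO}; Esme ∈ {AA, AO}.
Weight each parental genotype pair by prior × P(type-B child):
  BB × AO: posterior weight 2/3; P(next child type A) = 0.
  BO × AO: posterior weight 1/3; P(next child type A) = 1/4.
Weighted sum = 1/12.

1/12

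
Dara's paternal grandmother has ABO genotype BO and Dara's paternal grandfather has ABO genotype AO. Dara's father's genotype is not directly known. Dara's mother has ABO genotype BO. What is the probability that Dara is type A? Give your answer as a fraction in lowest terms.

1/8

Dara's father's ABO genotype from BO × AO: 1/4 AB, 1/4 AO, 1/4 BO, 1/4 OO.
Crossing each possibility with the mother BO and summing P(type A): 1/4·1/4 + 1/4·1/4 + 1/4·0 + 1/4·0 = 1/8.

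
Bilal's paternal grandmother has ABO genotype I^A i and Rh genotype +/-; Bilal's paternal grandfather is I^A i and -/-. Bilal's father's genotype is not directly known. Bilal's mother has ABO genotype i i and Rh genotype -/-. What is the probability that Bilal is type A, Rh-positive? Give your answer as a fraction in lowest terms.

Bilal's father's ABO genotype from I^A i × I^A i: 1/4 I^A I^A, 1/2 I^A i, 1/4 i i.
Crossing each possibility with the mother i i and summing P(type A): 1/4·1 + 1/2·1/2 + 1/4·0 = 1/2.
Similarly for Rh via the father's Rh distribution: P(Rh+) = 1/4.
Independent loci: 1/2 × 1/4 = 1/8.

1/8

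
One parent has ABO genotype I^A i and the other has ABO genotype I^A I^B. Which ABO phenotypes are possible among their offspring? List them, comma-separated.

A, B, AB

Gametes from I^A i × I^A I^B give offspring ABO genotypes I^A I^A, I^A I^B, I^A i, I^B i, i.e. phenotypes A, B, AB.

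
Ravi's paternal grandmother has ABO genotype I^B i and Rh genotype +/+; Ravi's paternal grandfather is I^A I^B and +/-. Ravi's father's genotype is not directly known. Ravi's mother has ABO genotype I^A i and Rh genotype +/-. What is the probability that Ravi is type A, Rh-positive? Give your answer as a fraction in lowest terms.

21/64

Ravi's father's ABO genotype from I^B i × I^A I^B: 1/4 I^A I^B, 1/4 I^A i, 1/4 I^B I^B, 1/4 I^B i.
Crossing each possibility with the mother I^A i and summing P(type A): 1/4·1/2 + 1/4·3/4 + 1/4·0 + 1/4·1/4 = 3/8.
Similarly for Rh via the father's Rh distribution: P(Rh+) = 7/8.
Independent loci: 3/8 × 7/8 = 21/64.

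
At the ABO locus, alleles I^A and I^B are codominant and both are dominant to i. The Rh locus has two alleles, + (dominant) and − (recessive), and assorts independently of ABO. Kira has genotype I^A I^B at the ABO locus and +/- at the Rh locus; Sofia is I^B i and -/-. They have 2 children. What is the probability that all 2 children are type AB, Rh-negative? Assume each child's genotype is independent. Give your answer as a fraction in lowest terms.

ABO cross I^A I^B × I^B i → 1/4 A, 1/2 B, 1/4 AB.
Rh cross +/- × -/- → 1/2 Rh+, 1/2 Rh-; so P(type AB, Rh-negative) = 1/4 × 1/2 = 1/8 per child.
All 2 independent: (1/8)^2 = 1/64.

1/64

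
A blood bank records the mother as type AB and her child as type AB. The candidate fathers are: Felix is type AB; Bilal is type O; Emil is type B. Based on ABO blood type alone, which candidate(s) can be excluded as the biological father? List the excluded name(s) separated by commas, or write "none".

Bilal

A candidate is excluded only if no genotype consistent with his phenotype could produce a type AB child with a type AB mother.
Bilal (type O): no genotype consistent with that phenotype can produce a type-AB child with a type-AB mother.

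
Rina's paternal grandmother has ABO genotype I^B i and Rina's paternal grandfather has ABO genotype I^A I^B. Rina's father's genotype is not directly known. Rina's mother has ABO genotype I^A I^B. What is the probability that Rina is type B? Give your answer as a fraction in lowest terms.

Rina's father's ABO genotype from I^B i × I^A I^B: 1/4 I^A I^B, 1/4 I^A i, 1/4 I^B I^B, 1/4 I^B i.
Crossing each possibility with the mother I^A I^B and summing P(type B): 1/4·1/4 + 1/4·1/4 + 1/4·1/2 + 1/4·1/2 = 3/8.

3/8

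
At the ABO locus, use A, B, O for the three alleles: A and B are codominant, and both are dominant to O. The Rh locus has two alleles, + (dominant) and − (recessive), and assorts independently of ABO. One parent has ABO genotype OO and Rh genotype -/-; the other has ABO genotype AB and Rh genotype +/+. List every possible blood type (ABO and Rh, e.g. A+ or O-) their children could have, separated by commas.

A+, B+

Gametes from OO × AB give offspring ABO genotypes AO, BO, i.e. phenotypes A, B.
Rh cross -/- × +/+ → phenotypes Rh+.
Combining independently: A+, B+.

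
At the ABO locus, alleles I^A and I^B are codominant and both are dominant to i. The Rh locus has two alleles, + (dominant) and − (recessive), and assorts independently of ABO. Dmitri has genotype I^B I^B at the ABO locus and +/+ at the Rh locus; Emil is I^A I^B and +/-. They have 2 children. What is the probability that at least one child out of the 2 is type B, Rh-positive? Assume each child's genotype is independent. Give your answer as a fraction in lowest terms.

3/4

ABO cross I^B I^B × I^A I^B → 1/2 B, 1/2 AB.
Rh cross +/+ × +/- → 1 Rh+; so P(type B, Rh-positive) = 1/2 × 1 = 1/2 per child.
P(none) = (1/2)^2 = 1/4; P(at least one) = 1 − 1/4 = 3/4.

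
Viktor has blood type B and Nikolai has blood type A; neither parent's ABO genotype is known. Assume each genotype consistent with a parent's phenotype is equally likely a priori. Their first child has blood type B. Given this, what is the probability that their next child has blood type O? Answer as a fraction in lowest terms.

1/12

Possible genotypes: Viktor ∈ {I^B I^B, I^B i}; Nikolai ∈ {I^A I^A, I^A i}.
Weight each parental genotype pair by prior × P(type-B child):
  I^B I^B × I^A i: posterior weight 2/3; P(next child type O) = 0.
  I^B i × I^A i: posterior weight 1/3; P(next child type O) = 1/4.
Weighted sum = 1/12.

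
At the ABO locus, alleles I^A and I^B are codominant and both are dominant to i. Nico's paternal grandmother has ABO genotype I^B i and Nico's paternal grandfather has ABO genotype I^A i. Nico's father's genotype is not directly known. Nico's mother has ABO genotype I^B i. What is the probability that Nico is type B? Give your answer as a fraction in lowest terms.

Nico's father's ABO genotype from I^B i × I^A i: 1/4 I^A I^B, 1/4 I^A i, 1/4 I^B i, 1/4 i i.
Crossing each possibility with the mother I^B i and summing P(type B): 1/4·1/2 + 1/4·1/4 + 1/4·3/4 + 1/4·1/2 = 1/2.

1/2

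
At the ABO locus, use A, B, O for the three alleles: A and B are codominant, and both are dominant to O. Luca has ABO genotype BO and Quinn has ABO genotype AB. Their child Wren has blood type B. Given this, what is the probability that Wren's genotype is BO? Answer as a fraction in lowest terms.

1/2

Cross BO × AB → 1/4 AB, 1/4 AO, 1/4 BB, 1/4 BO.
Type-B genotypes among offspring: BB (1/4), BO (1/4); total 1/2.
P(BO | type B) = (1/4) / (1/2) = 1/2.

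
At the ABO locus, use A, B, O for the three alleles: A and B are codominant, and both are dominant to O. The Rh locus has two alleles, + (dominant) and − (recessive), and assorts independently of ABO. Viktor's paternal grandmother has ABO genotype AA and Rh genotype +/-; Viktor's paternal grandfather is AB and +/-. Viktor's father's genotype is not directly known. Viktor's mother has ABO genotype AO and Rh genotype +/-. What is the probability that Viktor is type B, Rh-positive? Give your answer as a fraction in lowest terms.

Viktor's father's ABO genotype from AA × AB: 1/2 AA, 1/2 AB.
Crossing each possibility with the mother AO and summing P(type B): 1/2·0 + 1/2·1/4 = 1/8.
Similarly for Rh via the father's Rh distribution: P(Rh+) = 3/4.
Independent loci: 1/8 × 3/4 = 3/32.

3/32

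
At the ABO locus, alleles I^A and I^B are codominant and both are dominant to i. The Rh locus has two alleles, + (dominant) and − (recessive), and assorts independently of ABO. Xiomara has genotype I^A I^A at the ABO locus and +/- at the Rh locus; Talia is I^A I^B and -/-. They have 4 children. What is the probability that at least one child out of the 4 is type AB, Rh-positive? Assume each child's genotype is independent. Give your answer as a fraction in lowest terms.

175/256

ABO cross I^A I^A × I^A I^B → 1/2 A, 1/2 AB.
Rh cross +/- × -/- → 1/2 Rh+, 1/2 Rh-; so P(type AB, Rh-positive) = 1/2 × 1/2 = 1/4 per child.
P(none) = (3/4)^4 = 81/256; P(at least one) = 1 − 81/256 = 175/256.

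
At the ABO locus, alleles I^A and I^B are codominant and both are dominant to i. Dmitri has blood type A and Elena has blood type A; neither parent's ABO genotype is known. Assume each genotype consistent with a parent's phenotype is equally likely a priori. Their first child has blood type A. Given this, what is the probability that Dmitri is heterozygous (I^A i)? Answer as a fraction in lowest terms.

7/15

Possible genotypes: Dmitri ∈ {I^A I^A, I^A i}; Elena ∈ {I^A I^A, I^A i}.
Weight each parental genotype pair by prior × P(type-A child):
  I^A I^A × I^A I^A: posterior weight 4/15.
  I^A I^A × I^A i: posterior weight 4/15.
  I^A i × I^A I^A: posterior weight 4/15.
  I^A i × I^A i: posterior weight 1/5.
Sum the posterior weight over pairs where Dmitri is I^A i: 7/15.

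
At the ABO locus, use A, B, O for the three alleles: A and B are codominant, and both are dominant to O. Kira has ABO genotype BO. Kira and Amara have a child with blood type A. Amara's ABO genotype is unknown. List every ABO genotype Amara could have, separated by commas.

For each candidate genotype of Amara, check whether crossing it with BO can produce every observed child phenotype.
  AA → possible child types {A, AB} ✓
  AB → possible child types {A, B, AB} ✓
  AO → possible child types {O, A, B, AB} ✓
  BB → possible child types {B} ✗
  BO → possible child types {O, B} ✗
  OO → possible child types {O, B} ✗

AA, AB, AO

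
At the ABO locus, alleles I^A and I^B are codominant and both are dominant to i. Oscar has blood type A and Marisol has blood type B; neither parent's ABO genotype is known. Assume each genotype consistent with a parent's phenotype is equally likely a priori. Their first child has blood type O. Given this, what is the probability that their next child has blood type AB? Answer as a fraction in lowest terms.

Possible genotypes: Oscar ∈ {I^A I^A, I^A i}; Marisol ∈ {I^B I^B, I^B i}.
Weight each parental genotype pair by prior × P(type-O child):
  I^A i × I^B i: posterior weight 1; P(next child type AB) = 1/4.
Weighted sum = 1/4.

1/4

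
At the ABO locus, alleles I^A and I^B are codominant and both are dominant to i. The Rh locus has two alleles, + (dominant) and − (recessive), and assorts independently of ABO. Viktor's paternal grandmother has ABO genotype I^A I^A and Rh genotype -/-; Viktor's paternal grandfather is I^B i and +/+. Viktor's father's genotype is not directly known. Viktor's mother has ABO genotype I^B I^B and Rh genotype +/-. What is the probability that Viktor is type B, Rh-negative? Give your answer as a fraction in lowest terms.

Viktor's father's ABO genotype from I^A I^A × I^B i: 1/2 I^A I^B, 1/2 I^A i.
Crossing each possibility with the mother I^B I^B and summing P(type B): 1/2·1/2 + 1/2·1/2 = 1/2.
Similarly for Rh via the father's Rh distribution: P(Rh-) = 1/4.
Independent loci: 1/2 × 1/4 = 1/8.

1/8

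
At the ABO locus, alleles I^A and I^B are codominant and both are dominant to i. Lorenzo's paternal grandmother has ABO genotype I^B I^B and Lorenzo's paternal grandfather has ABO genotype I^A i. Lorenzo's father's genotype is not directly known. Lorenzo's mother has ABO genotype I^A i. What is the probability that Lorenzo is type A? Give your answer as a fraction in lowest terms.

Lorenzo's father's ABO genotype from I^B I^B × I^A i: 1/2 I^A I^B, 1/2 I^B i.
Crossing each possibility with the mother I^A i and summing P(type A): 1/2·1/2 + 1/2·1/4 = 3/8.

3/8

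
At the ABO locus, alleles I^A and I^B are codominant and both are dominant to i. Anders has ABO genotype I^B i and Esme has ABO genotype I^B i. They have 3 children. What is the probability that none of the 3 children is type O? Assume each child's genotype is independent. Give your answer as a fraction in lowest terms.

ABO cross I^B i × I^B i → 1/4 O, 3/4 B.
So P(type O) = 1/4 per child.
P(not type O) = 3/4 for one child; (3/4)^3 = 27/64.

27/64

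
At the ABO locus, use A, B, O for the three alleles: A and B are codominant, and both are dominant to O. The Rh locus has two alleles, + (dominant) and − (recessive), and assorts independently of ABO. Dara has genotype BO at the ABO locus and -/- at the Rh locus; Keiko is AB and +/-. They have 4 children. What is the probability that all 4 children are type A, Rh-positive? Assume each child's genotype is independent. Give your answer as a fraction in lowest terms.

1/4096

ABO cross BO × AB → 1/4 A, 1/2 B, 1/4 AB.
Rh cross -/- × +/- → 1/2 Rh+, 1/2 Rh-; so P(type A, Rh-positive) = 1/4 × 1/2 = 1/8 per child.
All 4 independent: (1/8)^4 = 1/4096.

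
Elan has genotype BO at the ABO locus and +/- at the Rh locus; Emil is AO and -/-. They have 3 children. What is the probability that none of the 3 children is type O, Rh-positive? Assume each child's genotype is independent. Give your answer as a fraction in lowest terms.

343/512

ABO cross BO × AO → 1/4 O, 1/4 A, 1/4 B, 1/4 AB.
Rh cross +/- × -/- → 1/2 Rh+, 1/2 Rh-; so P(type O, Rh-positive) = 1/4 × 1/2 = 1/8 per child.
P(not type O, Rh-positive) = 7/8 for one child; (7/8)^3 = 343/512.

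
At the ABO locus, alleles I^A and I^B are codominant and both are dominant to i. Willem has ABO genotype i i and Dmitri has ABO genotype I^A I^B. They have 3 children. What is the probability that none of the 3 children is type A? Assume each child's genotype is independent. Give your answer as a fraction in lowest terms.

1/8

ABO cross i i × I^A I^B → 1/2 A, 1/2 B.
So P(type A) = 1/2 per child.
P(not type A) = 1/2 for one child; (1/2)^3 = 1/8.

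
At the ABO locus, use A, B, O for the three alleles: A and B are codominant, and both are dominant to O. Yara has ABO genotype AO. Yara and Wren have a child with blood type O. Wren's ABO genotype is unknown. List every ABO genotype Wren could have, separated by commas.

AO, BO, OO

For each candidate genotype of Wren, check whether crossing it with AO can produce every observed child phenotype.
  AA → possible child types {A} ✗
  AB → possible child types {A, B, AB} ✗
  AO → possible child types {O, A} ✓
  BB → possible child types {B, AB} ✗
  BO → possible child types {O, A, B, AB} ✓
  OO → possible child types {O, A} ✓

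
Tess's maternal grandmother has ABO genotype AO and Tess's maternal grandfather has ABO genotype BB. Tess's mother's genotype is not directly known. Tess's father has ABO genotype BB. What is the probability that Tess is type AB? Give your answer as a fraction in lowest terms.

Tess's mother's ABO genotype from AO × BB: 1/2 AB, 1/2 BO.
Crossing each possibility with the father BB and summing P(type AB): 1/2·1/2 + 1/2·0 = 1/4.

1/4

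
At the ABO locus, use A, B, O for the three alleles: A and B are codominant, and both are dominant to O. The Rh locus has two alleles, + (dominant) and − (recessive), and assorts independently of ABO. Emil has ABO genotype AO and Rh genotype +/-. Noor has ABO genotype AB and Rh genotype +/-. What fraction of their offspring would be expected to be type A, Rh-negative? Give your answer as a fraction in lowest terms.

1/8

ABO cross AO × AB → offspring phenotypes: 1/2 A, 1/4 B, 1/4 AB.
Rh cross +/- × +/- → 3/4 Rh+, 1/4 Rh-.
Independent loci: P(type A, Rh-negative) = 1/2 × 1/4 = 1/8.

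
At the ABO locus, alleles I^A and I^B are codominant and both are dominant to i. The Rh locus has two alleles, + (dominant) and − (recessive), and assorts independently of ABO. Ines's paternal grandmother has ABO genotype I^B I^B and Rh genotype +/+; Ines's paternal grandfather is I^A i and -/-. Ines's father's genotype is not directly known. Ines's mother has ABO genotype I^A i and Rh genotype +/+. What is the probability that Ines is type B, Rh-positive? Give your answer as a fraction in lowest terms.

1/4

Ines's father's ABO genotype from I^B I^B × I^A i: 1/2 I^A I^B, 1/2 I^B i.
Crossing each possibility with the mother I^A i and summing P(type B): 1/2·1/4 + 1/2·1/4 = 1/4.
Similarly for Rh via the father's Rh distribution: P(Rh+) = 1.
Independent loci: 1/4 × 1 = 1/4.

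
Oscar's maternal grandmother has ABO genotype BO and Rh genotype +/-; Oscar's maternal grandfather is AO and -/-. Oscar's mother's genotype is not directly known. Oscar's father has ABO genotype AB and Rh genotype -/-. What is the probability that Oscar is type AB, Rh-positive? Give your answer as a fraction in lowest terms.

1/16

Oscar's mother's ABO genotype from BO × AO: 1/4 AB, 1/4 AO, 1/4 BO, 1/4 OO.
Crossing each possibility with the father AB and summing P(type AB): 1/4·1/2 + 1/4·1/4 + 1/4·1/4 + 1/4·0 = 1/4.
Similarly for Rh via the mother's Rh distribution: P(Rh+) = 1/4.
Independent loci: 1/4 × 1/4 = 1/16.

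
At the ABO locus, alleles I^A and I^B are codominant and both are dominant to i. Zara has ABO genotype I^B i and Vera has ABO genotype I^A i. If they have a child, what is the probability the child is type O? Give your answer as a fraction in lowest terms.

ABO cross I^B i × I^A i → offspring phenotypes: 1/4 O, 1/4 A, 1/4 B, 1/4 AB.
So P(type O) = 1/4.

1/4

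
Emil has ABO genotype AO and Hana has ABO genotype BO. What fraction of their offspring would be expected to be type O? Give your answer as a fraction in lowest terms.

1/4

ABO cross AO × BO → offspring phenotypes: 1/4 O, 1/4 A, 1/4 B, 1/4 AB.
So P(type O) = 1/4.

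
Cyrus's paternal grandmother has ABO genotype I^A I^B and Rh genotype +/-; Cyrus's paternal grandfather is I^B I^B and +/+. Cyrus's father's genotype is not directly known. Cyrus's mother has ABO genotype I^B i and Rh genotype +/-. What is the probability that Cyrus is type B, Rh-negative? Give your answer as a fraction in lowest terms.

3/32

Cyrus's father's ABO genotype from I^A I^B × I^B I^B: 1/2 I^A I^B, 1/2 I^B I^B.
Crossing each possibility with the mother I^B i and summing P(type B): 1/2·1/2 + 1/2·1 = 3/4.
Similarly for Rh via the father's Rh distribution: P(Rh-) = 1/8.
Independent loci: 3/4 × 1/8 = 3/32.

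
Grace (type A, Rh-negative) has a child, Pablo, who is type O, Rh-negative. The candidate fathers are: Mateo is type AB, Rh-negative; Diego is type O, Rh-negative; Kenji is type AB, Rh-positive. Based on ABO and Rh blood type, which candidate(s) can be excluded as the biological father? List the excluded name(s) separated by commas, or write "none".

A candidate is excluded only if no genotype consistent with his phenotype could produce a type O, Rh-negative child with a type A, Rh-negative mother.
Mateo (type AB, Rh-): no genotype consistent with that phenotype can produce a type-O Rh- child with a type-A mother.
Kenji (type AB, Rh+): no genotype consistent with that phenotype can produce a type-O Rh- child with a type-A mother.

Mateo, Kenji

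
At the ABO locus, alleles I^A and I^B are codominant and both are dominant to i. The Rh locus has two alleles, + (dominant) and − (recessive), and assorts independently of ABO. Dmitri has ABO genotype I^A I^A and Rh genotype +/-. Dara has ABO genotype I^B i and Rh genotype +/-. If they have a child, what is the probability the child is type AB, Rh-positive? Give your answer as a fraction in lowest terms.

3/8

ABO cross I^A I^A × I^B i → offspring phenotypes: 1/2 A, 1/2 AB.
Rh cross +/- × +/- → 3/4 Rh+, 1/4 Rh-.
Independent loci: P(type AB, Rh-positive) = 1/2 × 3/4 = 3/8.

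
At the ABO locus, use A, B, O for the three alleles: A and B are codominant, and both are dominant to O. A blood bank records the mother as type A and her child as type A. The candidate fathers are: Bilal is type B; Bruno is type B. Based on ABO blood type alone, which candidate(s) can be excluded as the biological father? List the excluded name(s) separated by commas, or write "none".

none

A candidate is excluded only if no genotype consistent with his phenotype could produce a type A child with a type A mother.
Every candidate has at least one consistent genotype combination, so none can be excluded.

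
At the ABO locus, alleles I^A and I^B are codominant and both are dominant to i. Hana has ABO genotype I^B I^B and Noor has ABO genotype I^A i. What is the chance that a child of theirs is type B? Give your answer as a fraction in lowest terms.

1/2

ABO cross I^B I^B × I^A i → offspring phenotypes: 1/2 B, 1/2 AB.
So P(type B) = 1/2.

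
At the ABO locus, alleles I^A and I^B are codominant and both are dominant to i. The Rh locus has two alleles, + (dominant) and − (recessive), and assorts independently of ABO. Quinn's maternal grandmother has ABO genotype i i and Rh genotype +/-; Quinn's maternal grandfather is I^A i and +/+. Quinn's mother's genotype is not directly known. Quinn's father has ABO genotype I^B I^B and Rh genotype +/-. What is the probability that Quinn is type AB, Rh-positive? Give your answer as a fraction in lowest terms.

Quinn's mother's ABO genotype from i i × I^A i: 1/2 I^A i, 1/2 i i.
Crossing each possibility with the father I^B I^B and summing P(type AB): 1/2·1/2 + 1/2·0 = 1/4.
Similarly for Rh via the mother's Rh distribution: P(Rh+) = 7/8.
Independent loci: 1/4 × 7/8 = 7/32.

7/32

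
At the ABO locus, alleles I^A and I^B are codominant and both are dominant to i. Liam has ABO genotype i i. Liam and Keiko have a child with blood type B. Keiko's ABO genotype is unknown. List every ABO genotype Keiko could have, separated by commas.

For each candidate genotype of Keiko, check whether crossing it with i i can produce every observed child phenotype.
  I^A I^A → possible child types {A} ✗
  I^A I^B → possible child types {A, B} ✓
  I^A i → possible child types {O, A} ✗
  I^B I^B → possible child types {B} ✓
  I^B i → possible child types {O, B} ✓
  i i → possible child types {O} ✗

I^A I^B, I^B I^B, I^B i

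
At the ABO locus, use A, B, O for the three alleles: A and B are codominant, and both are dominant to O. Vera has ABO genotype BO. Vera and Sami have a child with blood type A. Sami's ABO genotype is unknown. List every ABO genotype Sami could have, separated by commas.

AA, AB, AO

For each candidate genotype of Sami, check whether crossing it with BO can produce every observed child phenotype.
  AA → possible child types {A, AB} ✓
  AB → possible child types {A, B, AB} ✓
  AO → possible child types {O, A, B, AB} ✓
  BB → possible child types {B} ✗
  BO → possible child types {O, B} ✗
  OO → possible child types {O, B} ✗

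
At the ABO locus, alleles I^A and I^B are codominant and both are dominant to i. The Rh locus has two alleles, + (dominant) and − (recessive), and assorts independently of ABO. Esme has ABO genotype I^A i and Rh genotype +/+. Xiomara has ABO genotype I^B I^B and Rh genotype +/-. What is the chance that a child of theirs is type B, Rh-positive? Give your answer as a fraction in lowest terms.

ABO cross I^A i × I^B I^B → offspring phenotypes: 1/2 B, 1/2 AB.
Rh cross +/+ × +/- → 1 Rh+.
Independent loci: P(type B, Rh-positive) = 1/2 × 1 = 1/2.

1/2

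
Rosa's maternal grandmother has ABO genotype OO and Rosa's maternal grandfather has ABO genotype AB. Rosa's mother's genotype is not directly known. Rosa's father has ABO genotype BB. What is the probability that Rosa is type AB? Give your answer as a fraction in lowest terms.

1/4

Rosa's mother's ABO genotype from OO × AB: 1/2 AO, 1/2 BO.
Crossing each possibility with the father BB and summing P(type AB): 1/2·1/2 + 1/2·0 = 1/4.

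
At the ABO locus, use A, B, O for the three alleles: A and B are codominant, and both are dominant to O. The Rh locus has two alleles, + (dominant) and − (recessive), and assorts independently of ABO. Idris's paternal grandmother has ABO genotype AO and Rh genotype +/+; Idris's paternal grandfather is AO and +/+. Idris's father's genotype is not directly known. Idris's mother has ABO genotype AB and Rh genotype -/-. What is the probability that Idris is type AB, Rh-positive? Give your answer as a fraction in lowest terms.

Idris's father's ABO genotype from AO × AO: 1/4 AA, 1/2 AO, 1/4 OO.
Crossing each possibility with the mother AB and summing P(type AB): 1/4·1/2 + 1/2·1/4 + 1/4·0 = 1/4.
Similarly for Rh via the father's Rh distribution: P(Rh+) = 1.
Independent loci: 1/4 × 1 = 1/4.

1/4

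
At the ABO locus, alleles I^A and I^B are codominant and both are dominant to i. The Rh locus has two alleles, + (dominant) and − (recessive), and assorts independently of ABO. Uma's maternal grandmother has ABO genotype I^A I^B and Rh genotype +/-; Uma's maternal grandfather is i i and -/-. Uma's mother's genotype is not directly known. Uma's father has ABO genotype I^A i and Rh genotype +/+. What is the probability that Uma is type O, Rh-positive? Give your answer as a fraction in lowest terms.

Uma's mother's ABO genotype from I^A I^B × i i: 1/2 I^A i, 1/2 I^B i.
Crossing each possibility with the father I^A i and summing P(type O): 1/2·1/4 + 1/2·1/4 = 1/4.
Similarly for Rh via the mother's Rh distribution: P(Rh+) = 1.
Independent loci: 1/4 × 1 = 1/4.

1/4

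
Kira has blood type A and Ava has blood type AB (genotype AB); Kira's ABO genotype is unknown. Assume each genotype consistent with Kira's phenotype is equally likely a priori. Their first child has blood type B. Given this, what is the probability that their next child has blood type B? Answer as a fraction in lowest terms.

Possible genotypes: Kira ∈ {AA, AO}; Ava ∈ {AB}.
Weight each parental genotype pair by prior × P(type-B child):
  AO × AB: posterior weight 1; P(next child type B) = 1/4.
Weighted sum = 1/4.

1/4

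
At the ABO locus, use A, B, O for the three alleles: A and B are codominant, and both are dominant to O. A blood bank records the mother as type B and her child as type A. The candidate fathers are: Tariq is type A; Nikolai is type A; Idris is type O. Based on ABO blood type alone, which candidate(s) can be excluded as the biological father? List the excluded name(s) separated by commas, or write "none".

A candidate is excluded only if no genotype consistent with his phenotype could produce a type A child with a type B mother.
Idris (type O): no genotype consistent with that phenotype can produce a type-A child with a type-B mother.

Idris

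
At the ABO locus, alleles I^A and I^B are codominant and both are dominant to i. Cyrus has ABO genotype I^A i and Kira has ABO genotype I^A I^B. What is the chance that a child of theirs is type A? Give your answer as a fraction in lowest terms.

1/2

ABO cross I^A i × I^A I^B → offspring phenotypes: 1/2 A, 1/4 B, 1/4 AB.
So P(type A) = 1/2.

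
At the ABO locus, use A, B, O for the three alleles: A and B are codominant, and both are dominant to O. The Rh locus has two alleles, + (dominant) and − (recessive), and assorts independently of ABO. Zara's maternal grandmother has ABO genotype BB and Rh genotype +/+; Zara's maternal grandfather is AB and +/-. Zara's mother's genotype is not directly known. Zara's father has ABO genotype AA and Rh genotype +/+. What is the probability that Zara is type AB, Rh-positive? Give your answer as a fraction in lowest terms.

3/4

Zara's mother's ABO genotype from BB × AB: 1/2 AB, 1/2 BB.
Crossing each possibility with the father AA and summing P(type AB): 1/2·1/2 + 1/2·1 = 3/4.
Similarly for Rh via the mother's Rh distribution: P(Rh+) = 1.
Independent loci: 3/4 × 1 = 3/4.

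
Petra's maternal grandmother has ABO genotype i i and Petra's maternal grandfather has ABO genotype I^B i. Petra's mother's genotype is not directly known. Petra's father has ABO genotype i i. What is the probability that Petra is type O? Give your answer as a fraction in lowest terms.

Petra's mother's ABO genotype from i i × I^B i: 1/2 I^B i, 1/2 i i.
Crossing each possibility with the father i i and summing P(type O): 1/2·1/2 + 1/2·1 = 3/4.

3/4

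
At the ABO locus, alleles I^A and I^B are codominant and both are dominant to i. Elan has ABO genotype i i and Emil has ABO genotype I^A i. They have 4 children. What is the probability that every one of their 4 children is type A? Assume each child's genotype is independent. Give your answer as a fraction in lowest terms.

ABO cross i i × I^A i → 1/2 O, 1/2 A.
So P(type A) = 1/2 per child.
All 4 independent: (1/2)^4 = 1/16.

1/16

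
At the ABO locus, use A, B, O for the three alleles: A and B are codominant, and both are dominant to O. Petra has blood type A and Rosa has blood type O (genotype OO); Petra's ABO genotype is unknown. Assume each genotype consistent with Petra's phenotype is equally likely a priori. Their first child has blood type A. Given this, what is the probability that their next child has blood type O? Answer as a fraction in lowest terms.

1/6

Possible genotypes: Petra ∈ {AA, AO}; Rosa ∈ {OO}.
Weight each parental genotype pair by prior × P(type-A child):
  AA × OO: posterior weight 2/3; P(next child type O) = 0.
  AO × OO: posterior weight 1/3; P(next child type O) = 1/2.
Weighted sum = 1/6.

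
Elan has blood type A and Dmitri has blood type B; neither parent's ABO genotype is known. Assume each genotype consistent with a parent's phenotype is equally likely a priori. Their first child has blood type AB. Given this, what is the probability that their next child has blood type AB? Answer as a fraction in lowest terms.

Possible genotypes: Elan ∈ {AA, AO}; Dmitri ∈ {BB, BO}.
Weight each parental genotype pair by prior × P(type-AB child):
  AA × BB: posterior weight 4/9; P(next child type AB) = 1.
  AA × BO: posterior weight 2/9; P(next child type AB) = 1/2.
  AO × BB: posterior weight 2/9; P(next child type AB) = 1/2.
  AO × BO: posterior weight 1/9; P(next child type AB) = 1/4.
Weighted sum = 25/36.

25/36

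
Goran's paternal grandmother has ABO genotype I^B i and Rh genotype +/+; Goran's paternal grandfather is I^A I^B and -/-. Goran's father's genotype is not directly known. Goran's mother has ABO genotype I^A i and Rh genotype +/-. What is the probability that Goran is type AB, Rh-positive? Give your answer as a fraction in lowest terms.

3/16

Goran's father's ABO genotype from I^B i × I^A I^B: 1/4 I^A I^B, 1/4 I^A i, 1/4 I^B I^B, 1/4 I^B i.
Crossing each possibility with the mother I^A i and summing P(type AB): 1/4·1/4 + 1/4·0 + 1/4·1/2 + 1/4·1/4 = 1/4.
Similarly for Rh via the father's Rh distribution: P(Rh+) = 3/4.
Independent loci: 1/4 × 3/4 = 3/16.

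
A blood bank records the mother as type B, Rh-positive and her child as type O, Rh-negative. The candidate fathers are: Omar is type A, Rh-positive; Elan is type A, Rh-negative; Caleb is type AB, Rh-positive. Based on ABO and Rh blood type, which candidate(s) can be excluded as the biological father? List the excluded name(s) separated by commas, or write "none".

Caleb

A candidate is excluded only if no genotype consistent with his phenotype could produce a type O, Rh-negative child with a type B, Rh-positive mother.
Caleb (type AB, Rh+): no genotype consistent with that phenotype can produce a type-O Rh- child with a type-B mother.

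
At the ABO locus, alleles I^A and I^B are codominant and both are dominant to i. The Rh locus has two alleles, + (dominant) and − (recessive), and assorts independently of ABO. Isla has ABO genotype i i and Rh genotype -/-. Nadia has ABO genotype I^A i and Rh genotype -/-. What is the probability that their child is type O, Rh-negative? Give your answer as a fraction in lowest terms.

ABO cross i i × I^A i → offspring phenotypes: 1/2 O, 1/2 A.
Rh cross -/- × -/- → 1 Rh-.
Independent loci: P(type O, Rh-negative) = 1/2 × 1 = 1/2.

1/2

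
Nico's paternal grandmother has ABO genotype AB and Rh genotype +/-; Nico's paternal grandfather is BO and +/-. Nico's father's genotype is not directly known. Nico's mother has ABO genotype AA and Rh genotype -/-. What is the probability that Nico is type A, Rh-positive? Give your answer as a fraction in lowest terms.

Nico's father's ABO genotype from AB × BO: 1/4 AB, 1/4 AO, 1/4 BB, 1/4 BO.
Crossing each possibility with the mother AA and summing P(type A): 1/4·1/2 + 1/4·1 + 1/4·0 + 1/4·1/2 = 1/2.
Similarly for Rh via the father's Rh distribution: P(Rh+) = 1/2.
Independent loci: 1/2 × 1/2 = 1/4.

1/4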